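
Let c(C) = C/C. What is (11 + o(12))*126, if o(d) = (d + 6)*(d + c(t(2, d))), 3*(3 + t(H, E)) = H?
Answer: 30870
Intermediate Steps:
t(H, E) = -3 + H/3
c(C) = 1
o(d) = (1 + d)*(6 + d) (o(d) = (d + 6)*(d + 1) = (6 + d)*(1 + d) = (1 + d)*(6 + d))
(11 + o(12))*126 = (11 + (6 + 12² + 7*12))*126 = (11 + (6 + 144 + 84))*126 = (11 + 234)*126 = 245*126 = 30870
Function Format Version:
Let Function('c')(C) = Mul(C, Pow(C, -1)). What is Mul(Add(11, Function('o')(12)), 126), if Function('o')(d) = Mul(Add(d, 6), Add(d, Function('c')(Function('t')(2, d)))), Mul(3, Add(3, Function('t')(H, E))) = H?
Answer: 30870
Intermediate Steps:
Function('t')(H, E) = Add(-3, Mul(Rational(1, 3), H))
Function('c')(C) = 1
Function('o')(d) = Mul(Add(1, d), Add(6, d)) (Function('o')(d) = Mul(Add(d, 6), Add(d, 1)) = Mul(Add(6, d), Add(1, d)) = Mul(Add(1, d), Add(6, d)))
Mul(Add(11, Function('o')(12)), 126) = Mul(Add(11, Add(6, Pow(12, 2), Mul(7, 12))), 126) = Mul(Add(11, Add(6, 144, 84)), 126) = Mul(Add(11, 234), 126) = Mul(245, 126) = 30870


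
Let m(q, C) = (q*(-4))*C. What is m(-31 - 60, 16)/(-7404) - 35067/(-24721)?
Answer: 28915241/45758571 ≈ 0.63191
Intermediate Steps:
m(q, C) = -4*C*q (m(q, C) = (-4*q)*C = -4*C*q)
m(-31 - 60, 16)/(-7404) - 35067/(-24721) = -4*16*(-31 - 60)/(-7404) - 35067/(-24721) = -4*16*(-91)*(-1/7404) - 35067*(-1/24721) = 5824*(-1/7404) + 35067/24721 = -1456/1851 + 35067/24721 = 28915241/45758571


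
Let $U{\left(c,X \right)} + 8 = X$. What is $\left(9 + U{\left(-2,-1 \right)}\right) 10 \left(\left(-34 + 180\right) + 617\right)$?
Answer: $0$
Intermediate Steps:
$U{\left(c,X \right)} = -8 + X$
$\left(9 + U{\left(-2,-1 \right)}\right) 10 \left(\left(-34 + 180\right) + 617\right) = \left(9 - 9\right) 10 \left(\left(-34 + 180\right) + 617\right) = \left(9 - 9\right) 10 \left(146 + 617\right) = 0 \cdot 10 \cdot 763 = 0 \cdot 763 = 0$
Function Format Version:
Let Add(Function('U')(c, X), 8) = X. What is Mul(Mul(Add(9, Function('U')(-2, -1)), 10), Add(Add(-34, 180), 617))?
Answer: 0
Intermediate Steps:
Function('U')(c, X) = Add(-8, X)
Mul(Mul(Add(9, Function('U')(-2, -1)), 10), Add(Add(-34, 180), 617)) = Mul(Mul(Add(9, Add(-8, -1)), 10), Add(Add(-34, 180), 617)) = Mul(Mul(Add(9, -9), 10), Add(146, 617)) = Mul(Mul(0, 10), 763) = Mul(0, 763) = 0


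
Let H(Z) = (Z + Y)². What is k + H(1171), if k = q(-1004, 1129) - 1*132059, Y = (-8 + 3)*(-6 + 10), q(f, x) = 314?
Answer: 1193056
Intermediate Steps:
Y = -20 (Y = -5*4 = -20)
H(Z) = (-20 + Z)² (H(Z) = (Z - 20)² = (-20 + Z)²)
k = -131745 (k = 314 - 1*132059 = 314 - 132059 = -131745)
k + H(1171) = -131745 + (-20 + 1171)² = -131745 + 1151² = -131745 + 1324801 = 1193056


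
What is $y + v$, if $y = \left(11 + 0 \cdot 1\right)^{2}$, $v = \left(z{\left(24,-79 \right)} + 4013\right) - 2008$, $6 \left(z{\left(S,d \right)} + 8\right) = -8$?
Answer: $\frac{6350}{3} \approx 2116.7$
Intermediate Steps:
$z{\left(S,d \right)} = - \frac{28}{3}$ ($z{\left(S,d \right)} = -8 + \frac{1}{6} \left(-8\right) = -8 - \frac{4}{3} = - \frac{28}{3}$)
$v = \frac{5987}{3}$ ($v = \left(- \frac{28}{3} + 4013\right) - 2008 = \frac{12011}{3} - 2008 = \frac{5987}{3} \approx 1995.7$)
$y = 121$ ($y = \left(11 + 0\right)^{2} = 11^{2} = 121$)
$y + v = 121 + \frac{5987}{3} = \frac{6350}{3}$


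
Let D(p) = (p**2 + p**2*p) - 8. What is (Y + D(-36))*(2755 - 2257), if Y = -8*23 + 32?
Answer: -22668960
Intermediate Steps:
D(p) = -8 + p**2 + p**3 (D(p) = (p**2 + p**3) - 8 = -8 + p**2 + p**3)
Y = -152 (Y = -184 + 32 = -152)
(Y + D(-36))*(2755 - 2257) = (-152 + (-8 + (-36)**2 + (-36)**3))*(2755 - 2257) = (-152 + (-8 + 1296 - 46656))*498 = (-152 - 45368)*498 = -45520*498 = -22668960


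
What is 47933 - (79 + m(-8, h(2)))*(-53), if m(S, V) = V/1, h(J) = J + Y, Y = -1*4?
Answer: 52014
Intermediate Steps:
Y = -4
h(J) = -4 + J (h(J) = J - 4 = -4 + J)
m(S, V) = V (m(S, V) = V*1 = V)
47933 - (79 + m(-8, h(2)))*(-53) = 47933 - (79 + (-4 + 2))*(-53) = 47933 - (79 - 2)*(-53) = 47933 - 77*(-53) = 47933 - 1*(-4081) = 47933 + 4081 = 52014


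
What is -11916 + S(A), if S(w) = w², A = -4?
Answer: -11900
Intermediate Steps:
-11916 + S(A) = -11916 + (-4)² = -11916 + 16 = -11900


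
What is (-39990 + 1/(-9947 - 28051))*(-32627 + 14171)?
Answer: 4674105104596/6333 ≈ 7.3806e+8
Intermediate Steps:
(-39990 + 1/(-9947 - 28051))*(-32627 + 14171) = (-39990 + 1/(-37998))*(-18456) = (-39990 - 1/37998)*(-18456) = -1519540021/37998*(-18456) = 4674105104596/6333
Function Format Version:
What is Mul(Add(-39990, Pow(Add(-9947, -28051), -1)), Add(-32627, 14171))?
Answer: Rational(4674105104596, 6333) ≈ 7.3806e+8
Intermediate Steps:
Mul(Add(-39990, Pow(Add(-9947, -28051), -1)), Add(-32627, 14171)) = Mul(Add(-39990, Pow(-37998, -1)), -18456) = Mul(Add(-39990, Rational(-1, 37998)), -18456) = Mul(Rational(-1519540021, 37998), -18456) = Rational(4674105104596, 6333)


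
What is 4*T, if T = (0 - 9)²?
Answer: 324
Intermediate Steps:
T = 81 (T = (-9)² = 81)
4*T = 4*81 = 324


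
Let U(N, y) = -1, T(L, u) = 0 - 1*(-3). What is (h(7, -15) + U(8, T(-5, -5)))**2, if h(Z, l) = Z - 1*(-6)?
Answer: 144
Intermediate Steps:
T(L, u) = 3 (T(L, u) = 0 + 3 = 3)
h(Z, l) = 6 + Z (h(Z, l) = Z + 6 = 6 + Z)
(h(7, -15) + U(8, T(-5, -5)))**2 = ((6 + 7) - 1)**2 = (13 - 1)**2 = 12**2 = 144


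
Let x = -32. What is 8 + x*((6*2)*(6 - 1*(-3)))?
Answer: -3448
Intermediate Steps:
8 + x*((6*2)*(6 - 1*(-3))) = 8 - 32*6*2*(6 - 1*(-3)) = 8 - 384*(6 + 3) = 8 - 384*9 = 8 - 32*108 = 8 - 3456 = -3448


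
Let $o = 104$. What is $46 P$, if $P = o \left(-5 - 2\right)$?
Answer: $-33488$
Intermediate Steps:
$P = -728$ ($P = 104 \left(-5 - 2\right) = 104 \left(-7\right) = -728$)
$46 P = 46 \left(-728\right) = -33488$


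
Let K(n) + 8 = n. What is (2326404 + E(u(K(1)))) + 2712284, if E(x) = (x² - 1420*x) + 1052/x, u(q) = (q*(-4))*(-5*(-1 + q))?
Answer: 1316752903/280 ≈ 4.7027e+6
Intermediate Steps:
K(n) = -8 + n
u(q) = -4*q*(5 - 5*q) (u(q) = (-4*q)*(5 - 5*q) = -4*q*(5 - 5*q))
E(x) = x² - 1420*x + 1052/x
(2326404 + E(u(K(1)))) + 2712284 = (2326404 + (1052 + (20*(-8 + 1)*(-1 + (-8 + 1)))²*(-1420 + 20*(-8 + 1)*(-1 + (-8 + 1))))/((20*(-8 + 1)*(-1 + (-8 + 1))))) + 2712284 = (2326404 + (1052 + (20*(-7)*(-1 - 7))²*(-1420 + 20*(-7)*(-1 - 7)))/((20*(-7)*(-1 - 7)))) + 2712284 = (2326404 + (1052 + (20*(-7)*(-8))²*(-1420 + 20*(-7)*(-8)))/((20*(-7)*(-8)))) + 2712284 = (2326404 + (1052 + 1120²*(-1420 + 1120))/1120) + 2712284 = (2326404 + (1052 + 1254400*(-300))/1120) + 2712284 = (2326404 + (1052 - 376320000)/1120) + 2712284 = (2326404 + (1/1120)*(-376318948)) + 2712284 = (2326404 - 94079737/280) + 2712284 = 557313383/280 + 2712284 = 1316752903/280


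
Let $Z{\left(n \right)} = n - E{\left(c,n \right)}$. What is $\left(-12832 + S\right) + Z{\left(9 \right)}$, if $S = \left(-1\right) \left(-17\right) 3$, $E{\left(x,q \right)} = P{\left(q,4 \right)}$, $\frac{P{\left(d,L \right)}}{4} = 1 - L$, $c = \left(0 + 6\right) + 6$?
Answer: $-12760$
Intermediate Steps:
$c = 12$ ($c = 6 + 6 = 12$)
$P{\left(d,L \right)} = 4 - 4 L$ ($P{\left(d,L \right)} = 4 \left(1 - L\right) = 4 - 4 L$)
$E{\left(x,q \right)} = -12$ ($E{\left(x,q \right)} = 4 - 16 = -12$)
$S = 51$ ($S = 17 \cdot 3 = 51$)
$Z{\left(n \right)} = 12 + n$ ($Z{\left(n \right)} = n - -12 = n + 12 = 12 + n$)
$\left(-12832 + S\right) + Z{\left(9 \right)} = \left(-12832 + 51\right) + \left(12 + 9\right) = -12781 + 21 = -12760$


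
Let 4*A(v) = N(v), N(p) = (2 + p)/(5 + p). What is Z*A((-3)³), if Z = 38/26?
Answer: 475/1144 ≈ 0.41521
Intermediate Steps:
N(p) = (2 + p)/(5 + p)
A(v) = (2 + v)/(4*(5 + v)) (A(v) = ((2 + v)/(5 + v))/4 = (2 + v)/(4*(5 + v)))
Z = 19/13 (Z = 38*(1/26) = 19/13 ≈ 1.4615)
Z*A((-3)³) = 19*((2 + (-3)³)/(4*(5 + (-3)³)))/13 = 19*((2 - 27)/(4*(5 - 27)))/13 = 19*((¼)*(-25)/(-22))/13 = 19*((¼)*(-1/22)*(-25))/13 = (19/13)*(25/88) = 475/1144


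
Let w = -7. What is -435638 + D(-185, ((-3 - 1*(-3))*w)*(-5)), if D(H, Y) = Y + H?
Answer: -435823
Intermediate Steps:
D(H, Y) = H + Y
-435638 + D(-185, ((-3 - 1*(-3))*w)*(-5)) = -435638 + (-185 + ((-3 - 1*(-3))*(-7))*(-5)) = -435638 + (-185 + ((-3 + 3)*(-7))*(-5)) = -435638 + (-185 + (0*(-7))*(-5)) = -435638 + (-185 + 0*(-5)) = -435638 + (-185 + 0) = -435638 - 185 = -435823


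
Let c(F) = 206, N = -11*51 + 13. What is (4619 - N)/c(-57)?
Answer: 5167/206 ≈ 25.083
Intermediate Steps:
N = -548 (N = -561 + 13 = -548)
(4619 - N)/c(-57) = (4619 - 1*(-548))/206 = (4619 + 548)*(1/206) = 5167*(1/206) = 5167/206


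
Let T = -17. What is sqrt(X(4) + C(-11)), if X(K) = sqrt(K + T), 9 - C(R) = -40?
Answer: sqrt(49 + I*sqrt(13)) ≈ 7.0047 + 0.25737*I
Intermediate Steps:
C(R) = 49 (C(R) = 9 - 1*(-40) = 9 + 40 = 49)
X(K) = sqrt(-17 + K) (X(K) = sqrt(K - 17) = sqrt(-17 + K))
sqrt(X(4) + C(-11)) = sqrt(sqrt(-17 + 4) + 49) = sqrt(sqrt(-13) + 49) = sqrt(I*sqrt(13) + 49) = sqrt(49 + I*sqrt(13))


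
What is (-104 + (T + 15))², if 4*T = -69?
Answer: 180625/16 ≈ 11289.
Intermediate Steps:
T = -69/4 (T = (¼)*(-69) = -69/4 ≈ -17.250)
(-104 + (T + 15))² = (-104 + (-69/4 + 15))² = (-104 - 9/4)² = (-425/4)² = 180625/16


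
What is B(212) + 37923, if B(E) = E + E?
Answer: 38347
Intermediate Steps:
B(E) = 2*E
B(212) + 37923 = 2*212 + 37923 = 424 + 37923 = 38347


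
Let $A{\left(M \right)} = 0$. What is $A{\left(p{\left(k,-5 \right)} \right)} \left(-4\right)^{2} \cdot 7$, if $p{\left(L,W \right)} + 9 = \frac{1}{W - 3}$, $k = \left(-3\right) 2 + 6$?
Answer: $0$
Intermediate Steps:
$k = 0$ ($k = -6 + 6 = 0$)
$p{\left(L,W \right)} = -9 + \frac{1}{-3 + W}$ ($p{\left(L,W \right)} = -9 + \frac{1}{W - 3} = -9 + \frac{1}{-3 + W}$)
$A{\left(p{\left(k,-5 \right)} \right)} \left(-4\right)^{2} \cdot 7 = 0 \left(-4\right)^{2} \cdot 7 = 0 \cdot 16 \cdot 7 = 0 \cdot 7 = 0$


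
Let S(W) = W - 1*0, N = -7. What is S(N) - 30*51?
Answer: -1537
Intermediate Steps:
S(W) = W (S(W) = W + 0 = W)
S(N) - 30*51 = -7 - 30*51 = -7 - 1530 = -1537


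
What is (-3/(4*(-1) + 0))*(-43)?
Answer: -129/4 ≈ -32.250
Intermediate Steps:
(-3/(4*(-1) + 0))*(-43) = (-3/(-4 + 0))*(-43) = (-3/(-4))*(-43) = -¼*(-3)*(-43) = (¾)*(-43) = -129/4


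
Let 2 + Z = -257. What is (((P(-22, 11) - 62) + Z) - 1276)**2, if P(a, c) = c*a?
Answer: 3381921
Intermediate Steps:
P(a, c) = a*c
Z = -259 (Z = -2 - 257 = -259)
(((P(-22, 11) - 62) + Z) - 1276)**2 = (((-22*11 - 62) - 259) - 1276)**2 = (((-242 - 62) - 259) - 1276)**2 = ((-304 - 259) - 1276)**2 = (-563 - 1276)**2 = (-1839)**2 = 3381921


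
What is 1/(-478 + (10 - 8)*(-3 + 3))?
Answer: -1/478 ≈ -0.0020920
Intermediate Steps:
1/(-478 + (10 - 8)*(-3 + 3)) = 1/(-478 + 2*0) = 1/(-478 + 0) = 1/(-478) = -1/478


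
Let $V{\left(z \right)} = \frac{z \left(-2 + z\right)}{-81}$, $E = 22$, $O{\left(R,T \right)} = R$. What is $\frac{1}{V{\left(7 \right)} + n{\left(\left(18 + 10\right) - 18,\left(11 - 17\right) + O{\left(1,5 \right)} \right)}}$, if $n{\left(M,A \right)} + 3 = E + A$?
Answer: $\frac{81}{1099} \approx 0.073703$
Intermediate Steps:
$V{\left(z \right)} = - \frac{z \left(-2 + z\right)}{81}$ ($V{\left(z \right)} = z \left(-2 + z\right) \left(- \frac{1}{81}\right) = - \frac{z \left(-2 + z\right)}{81}$)
$n{\left(M,A \right)} = 19 + A$ ($n{\left(M,A \right)} = -3 + \left(22 + A\right) = 19 + A$)
$\frac{1}{V{\left(7 \right)} + n{\left(\left(18 + 10\right) - 18,\left(11 - 17\right) + O{\left(1,5 \right)} \right)}} = \frac{1}{\frac{1}{81} \cdot 7 \left(2 - 7\right) + \left(19 + \left(\left(11 - 17\right) + 1\right)\right)} = \frac{1}{\frac{1}{81} \cdot 7 \left(2 - 7\right) + \left(19 + \left(-6 + 1\right)\right)} = \frac{1}{\frac{1}{81} \cdot 7 \left(-5\right) + \left(19 - 5\right)} = \frac{1}{- \frac{35}{81} + 14} = \frac{1}{\frac{1099}{81}} = \frac{81}{1099}$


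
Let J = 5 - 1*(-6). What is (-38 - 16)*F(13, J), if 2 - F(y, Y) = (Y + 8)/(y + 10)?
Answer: -1458/23 ≈ -63.391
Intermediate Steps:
J = 11 (J = 5 + 6 = 11)
F(y, Y) = 2 - (8 + Y)/(10 + y) (F(y, Y) = 2 - (Y + 8)/(y + 10) = 2 - (8 + Y)/(10 + y))
(-38 - 16)*F(13, J) = (-38 - 16)*((12 - 1*11 + 2*13)/(10 + 13)) = -54*(12 - 11 + 26)/23 = -54*27/23 = -1458/23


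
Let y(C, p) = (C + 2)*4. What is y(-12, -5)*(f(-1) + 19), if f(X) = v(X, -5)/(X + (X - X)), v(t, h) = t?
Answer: -800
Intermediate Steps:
y(C, p) = 8 + 4*C (y(C, p) = (2 + C)*4 = 8 + 4*C)
f(X) = 1 (f(X) = X/(X + (X - X)) = X/(X + 0) = X/X = 1)
y(-12, -5)*(f(-1) + 19) = (8 + 4*(-12))*(1 + 19) = (8 - 48)*20 = -40*20 = -800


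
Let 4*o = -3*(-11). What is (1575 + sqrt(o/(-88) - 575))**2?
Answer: (12600 + I*sqrt(36806))**2/64 ≈ 2.48e+6 + 75541.0*I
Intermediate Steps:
o = 33/4 (o = (-3*(-11))/4 = (1/4)*33 = 33/4 ≈ 8.2500)
(1575 + sqrt(o/(-88) - 575))**2 = (1575 + sqrt((33/4)/(-88) - 575))**2 = (1575 + sqrt((33/4)*(-1/88) - 575))**2 = (1575 + sqrt(-3/32 - 575))**2 = (1575 + sqrt(-18403/32))**2 = (1575 + I*sqrt(36806)/8)**2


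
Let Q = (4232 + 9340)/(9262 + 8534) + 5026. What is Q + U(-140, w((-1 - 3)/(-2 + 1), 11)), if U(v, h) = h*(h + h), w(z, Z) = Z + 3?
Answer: 8036025/1483 ≈ 5418.8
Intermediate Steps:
w(z, Z) = 3 + Z
U(v, h) = 2*h**2 (U(v, h) = h*(2*h) = 2*h**2)
Q = 7454689/1483 (Q = 13572/17796 + 5026 = 13572*(1/17796) + 5026 = 1131/1483 + 5026 = 7454689/1483 ≈ 5026.8)
Q + U(-140, w((-1 - 3)/(-2 + 1), 11)) = 7454689/1483 + 2*(3 + 11)**2 = 7454689/1483 + 2*14**2 = 7454689/1483 + 2*196 = 7454689/1483 + 392 = 8036025/1483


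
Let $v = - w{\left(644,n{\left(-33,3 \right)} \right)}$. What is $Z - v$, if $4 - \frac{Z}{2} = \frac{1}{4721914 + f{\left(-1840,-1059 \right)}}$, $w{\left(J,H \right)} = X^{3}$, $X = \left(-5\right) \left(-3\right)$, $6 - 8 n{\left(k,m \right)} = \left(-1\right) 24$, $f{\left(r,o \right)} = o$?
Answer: $\frac{15970652463}{4720855} \approx 3383.0$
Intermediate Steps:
$n{\left(k,m \right)} = \frac{15}{4}$ ($n{\left(k,m \right)} = \frac{3}{4} - \frac{\left(-1\right) 24}{8} = \frac{3}{4} - -3 = \frac{3}{4} + 3 = \frac{15}{4}$)
$X = 15$
$w{\left(J,H \right)} = 3375$ ($w{\left(J,H \right)} = 15^{3} = 3375$)
$v = -3375$ ($v = \left(-1\right) 3375 = -3375$)
$Z = \frac{37766838}{4720855}$ ($Z = 8 - \frac{2}{4721914 - 1059} = 8 - \frac{2}{4720855} = \frac{37766838}{4720855} \approx 8.0$)
$Z - v = \frac{37766838}{4720855} - -3375 = \frac{37766838}{4720855} + 3375 = \frac{15970652463}{4720855}$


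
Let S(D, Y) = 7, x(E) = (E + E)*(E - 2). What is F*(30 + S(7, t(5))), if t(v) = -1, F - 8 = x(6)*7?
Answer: 12728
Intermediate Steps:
x(E) = 2*E*(-2 + E) (x(E) = (2*E)*(-2 + E) = 2*E*(-2 + E))
F = 344 (F = 8 + (2*6*(-2 + 6))*7 = 8 + (2*6*4)*7 = 8 + 48*7 = 8 + 336 = 344)
F*(30 + S(7, t(5))) = 344*(30 + 7) = 344*37 = 12728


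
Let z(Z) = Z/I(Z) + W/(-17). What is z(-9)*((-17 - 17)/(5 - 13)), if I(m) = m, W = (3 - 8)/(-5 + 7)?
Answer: 39/8 ≈ 4.8750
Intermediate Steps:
W = -5/2 ≈ -2.5000
z(Z) = 39/34 (z(Z) = Z/Z - 5/2/(-17) = 1 - 5/2*(-1/17) = 1 + 5/34 = 39/34)
z(-9)*((-17 - 17)/(5 - 13)) = 39*((-17 - 17)/(5 - 13))/34 = 39*(-34/(-8))/34 = 39*(-34*(-1/8))/34 = (39/34)*(17/4) = 39/8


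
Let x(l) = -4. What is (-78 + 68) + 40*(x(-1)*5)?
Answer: -810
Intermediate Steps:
(-78 + 68) + 40*(x(-1)*5) = (-78 + 68) + 40*(-4*5) = -10 + 40*(-20) = -10 - 800 = -810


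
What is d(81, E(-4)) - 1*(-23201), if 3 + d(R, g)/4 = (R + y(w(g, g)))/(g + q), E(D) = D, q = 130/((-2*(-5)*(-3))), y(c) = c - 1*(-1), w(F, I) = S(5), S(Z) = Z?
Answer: 578681/25 ≈ 23147.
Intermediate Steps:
w(F, I) = 5
y(c) = 1 + c (y(c) = c + 1 = 1 + c)
q = -13/3 (q = 130/((10*(-3))) = 130/(-30) = 130*(-1/30) = -13/3 ≈ -4.3333)
d(R, g) = -12 + 4*(6 + R)/(-13/3 + g) (d(R, g) = -12 + 4*((R + (1 + 5))/(g - 13/3)) = -12 + 4*((R + 6)/(-13/3 + g)) = -12 + 4*((6 + R)/(-13/3 + g)) = -12 + 4*(6 + R)/(-13/3 + g))
d(81, E(-4)) - 1*(-23201) = 12*(19 + 81 - 3*(-4))/(-13 + 3*(-4)) - 1*(-23201) = 12*(19 + 81 + 12)/(-13 - 12) + 23201 = 12*112/(-25) + 23201 = 12*(-1/25)*112 + 23201 = -1344/25 + 23201 = 578681/25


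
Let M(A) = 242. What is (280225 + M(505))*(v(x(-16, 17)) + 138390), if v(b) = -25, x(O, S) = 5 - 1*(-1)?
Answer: 38806816455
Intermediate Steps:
x(O, S) = 6 (x(O, S) = 5 + 1 = 6)
(280225 + M(505))*(v(x(-16, 17)) + 138390) = (280225 + 242)*(-25 + 138390) = 280467*138365 = 38806816455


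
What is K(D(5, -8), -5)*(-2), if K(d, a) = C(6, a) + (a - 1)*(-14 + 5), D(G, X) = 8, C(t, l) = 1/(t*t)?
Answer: -1945/18 ≈ -108.06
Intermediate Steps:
C(t, l) = t**(-2) (C(t, l) = 1/(t**2) = t**(-2))
K(d, a) = 325/36 - 9*a (K(d, a) = 6**(-2) + (a - 1)*(-14 + 5) = 1/36 + (-1 + a)*(-9) = 1/36 + (9 - 9*a) = 325/36 - 9*a)
K(D(5, -8), -5)*(-2) = (325/36 - 9*(-5))*(-2) = (325/36 + 45)*(-2) = (1945/36)*(-2) = -1945/18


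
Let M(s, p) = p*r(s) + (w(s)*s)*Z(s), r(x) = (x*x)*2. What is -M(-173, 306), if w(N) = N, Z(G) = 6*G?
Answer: 12749754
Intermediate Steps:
r(x) = 2*x² (r(x) = x²*2 = 2*x²)
M(s, p) = 6*s³ + 2*p*s² (M(s, p) = p*(2*s²) + (s*s)*(6*s) = 2*p*s² + s²*(6*s) = 2*p*s² + 6*s³ = 6*s³ + 2*p*s²)
-M(-173, 306) = -2*(-173)²*(306 + 3*(-173)) = -2*29929*(306 - 519) = -2*29929*(-213) = -1*(-12749754) = 12749754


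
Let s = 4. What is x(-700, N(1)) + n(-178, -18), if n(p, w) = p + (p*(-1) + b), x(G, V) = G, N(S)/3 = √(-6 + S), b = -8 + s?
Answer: -704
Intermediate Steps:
b = -4 (b = -8 + 4 = -4)
N(S) = 3*√(-6 + S)
n(p, w) = -4 (n(p, w) = p + (p*(-1) - 4) = p + (-p - 4) = p + (-4 - p) = -4)
x(-700, N(1)) + n(-178, -18) = -700 - 4 = -704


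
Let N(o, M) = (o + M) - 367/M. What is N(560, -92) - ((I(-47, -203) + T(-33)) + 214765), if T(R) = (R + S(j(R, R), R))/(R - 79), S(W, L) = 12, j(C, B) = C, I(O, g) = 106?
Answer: -78898905/368 ≈ -2.1440e+5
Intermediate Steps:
N(o, M) = M + o - 367/M (N(o, M) = (M + o) - 367/M = M + o - 367/M)
T(R) = (12 + R)/(-79 + R) (T(R) = (R + 12)/(R - 79) = (12 + R)/(-79 + R))
N(560, -92) - ((I(-47, -203) + T(-33)) + 214765) = (-92 + 560 - 367/(-92)) - ((106 + (12 - 33)/(-79 - 33)) + 214765) = (-92 + 560 - 367*(-1/92)) - ((106 - 21/(-112)) + 214765) = (-92 + 560 + 367/92) - ((106 - 1/112*(-21)) + 214765) = 43423/92 - ((106 + 3/16) + 214765) = 43423/92 - (1699/16 + 214765) = 43423/92 - 1*3437939/16 = 43423/92 - 3437939/16 = -78898905/368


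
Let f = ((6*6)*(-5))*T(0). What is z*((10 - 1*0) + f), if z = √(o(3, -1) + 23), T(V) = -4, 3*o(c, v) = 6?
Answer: 3650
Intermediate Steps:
o(c, v) = 2 (o(c, v) = (⅓)*6 = 2)
z = 5 (z = √(2 + 23) = √25 = 5)
f = 720 (f = ((6*6)*(-5))*(-4) = (36*(-5))*(-4) = -180*(-4) = 720)
z*((10 - 1*0) + f) = 5*((10 - 1*0) + 720) = 5*((10 + 0) + 720) = 5*(10 + 720) = 5*730 = 3650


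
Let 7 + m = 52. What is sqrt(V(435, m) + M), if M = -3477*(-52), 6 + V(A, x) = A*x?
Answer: sqrt(200373) ≈ 447.63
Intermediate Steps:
m = 45 (m = -7 + 52 = 45)
V(A, x) = -6 + A*x
M = 180804
sqrt(V(435, m) + M) = sqrt((-6 + 435*45) + 180804) = sqrt((-6 + 19575) + 180804) = sqrt(19569 + 180804) = sqrt(200373)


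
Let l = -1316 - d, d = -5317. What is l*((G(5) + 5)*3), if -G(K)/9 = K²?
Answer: -2640660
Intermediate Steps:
G(K) = -9*K²
l = 4001 (l = -1316 - 1*(-5317) = -1316 + 5317 = 4001)
l*((G(5) + 5)*3) = 4001*((-9*5² + 5)*3) = 4001*((-9*25 + 5)*3) = 4001*((-225 + 5)*3) = 4001*(-220*3) = 4001*(-660) = -2640660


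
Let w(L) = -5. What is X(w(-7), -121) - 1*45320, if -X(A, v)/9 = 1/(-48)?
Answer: -725117/16 ≈ -45320.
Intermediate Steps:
X(A, v) = 3/16 (X(A, v) = -9/(-48) = -9*(-1/48) = 3/16)
X(w(-7), -121) - 1*45320 = 3/16 - 1*45320 = 3/16 - 45320 = -725117/16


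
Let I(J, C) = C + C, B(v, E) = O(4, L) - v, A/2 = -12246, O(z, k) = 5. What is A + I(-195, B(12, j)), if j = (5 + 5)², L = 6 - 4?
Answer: -24506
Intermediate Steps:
L = 2
j = 100 (j = 10² = 100)
A = -24492 (A = 2*(-12246) = -24492)
B(v, E) = 5 - v
I(J, C) = 2*C
A + I(-195, B(12, j)) = -24492 + 2*(5 - 1*12) = -24492 + 2*(5 - 12) = -24492 + 2*(-7) = -24492 - 14 = -24506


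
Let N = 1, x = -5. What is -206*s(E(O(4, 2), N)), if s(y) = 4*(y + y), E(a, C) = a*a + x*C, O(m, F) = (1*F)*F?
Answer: -18128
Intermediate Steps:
O(m, F) = F² (O(m, F) = F*F = F²)
E(a, C) = a² - 5*C (E(a, C) = a*a - 5*C = a² - 5*C)
s(y) = 8*y (s(y) = 4*(2*y) = 8*y)
-206*s(E(O(4, 2), N)) = -1648*((2²)² - 5*1) = -1648*(4² - 5) = -1648*(16 - 5) = -1648*11 = -206*88 = -18128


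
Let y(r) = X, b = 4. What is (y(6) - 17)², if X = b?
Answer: 169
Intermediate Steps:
X = 4
y(r) = 4
(y(6) - 17)² = (4 - 17)² = (-13)² = 169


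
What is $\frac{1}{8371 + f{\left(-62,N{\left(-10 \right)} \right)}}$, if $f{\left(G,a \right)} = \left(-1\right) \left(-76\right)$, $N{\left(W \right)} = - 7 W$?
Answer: $\frac{1}{8447} \approx 0.00011839$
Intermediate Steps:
$f{\left(G,a \right)} = 76$
$\frac{1}{8371 + f{\left(-62,N{\left(-10 \right)} \right)}} = \frac{1}{8371 + 76} = \frac{1}{8447}$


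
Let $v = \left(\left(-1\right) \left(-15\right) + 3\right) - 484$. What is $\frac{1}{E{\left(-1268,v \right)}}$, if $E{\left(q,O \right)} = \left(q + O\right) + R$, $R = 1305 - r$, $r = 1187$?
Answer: $- \frac{1}{1616} \approx -0.00061881$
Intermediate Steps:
$v = -466$ ($v = \left(15 + 3\right) - 484 = 18 - 484 = -466$)
$R = 118$ ($R = 1305 - 1187 = 118$)
$E{\left(q,O \right)} = 118 + O + q$ ($E{\left(q,O \right)} = \left(q + O\right) + 118 = \left(O + q\right) + 118 = 118 + O + q$)
$\frac{1}{E{\left(-1268,v \right)}} = \frac{1}{118 - 466 - 1268} = \frac{1}{-1616} = - \frac{1}{1616}$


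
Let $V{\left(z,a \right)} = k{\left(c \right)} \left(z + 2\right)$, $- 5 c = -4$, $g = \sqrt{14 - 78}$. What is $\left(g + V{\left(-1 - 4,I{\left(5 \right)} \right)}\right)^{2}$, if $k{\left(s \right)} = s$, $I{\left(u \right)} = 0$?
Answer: $- \frac{1456}{25} - \frac{192 i}{5} \approx -58.24 - 38.4 i$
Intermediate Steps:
$g = 8 i$ ($g = \sqrt{-64} = 8 i \approx 8.0 i$)
$c = \frac{4}{5}$ ($c = \left(- \frac{1}{5}\right) \left(-4\right) = \frac{4}{5} \approx 0.8$)
$V{\left(z,a \right)} = \frac{8}{5} + \frac{4 z}{5}$ ($V{\left(z,a \right)} = \frac{4 \left(z + 2\right)}{5} = \frac{4 \left(2 + z\right)}{5} = \frac{8}{5} + \frac{4 z}{5}$)
$\left(g + V{\left(-1 - 4,I{\left(5 \right)} \right)}\right)^{2} = \left(8 i + \left(\frac{8}{5} + \frac{4 \left(-1 - 4\right)}{5}\right)\right)^{2} = \left(8 i + \left(\frac{8}{5} + \frac{4}{5} \left(-5\right)\right)\right)^{2} = \left(8 i + \left(\frac{8}{5} - 4\right)\right)^{2} = \left(8 i - \frac{12}{5}\right)^{2} = \left(- \frac{12}{5} + 8 i\right)^{2}$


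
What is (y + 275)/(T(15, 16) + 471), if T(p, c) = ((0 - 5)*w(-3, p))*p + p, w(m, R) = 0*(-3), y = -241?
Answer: 17/243 ≈ 0.069959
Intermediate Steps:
w(m, R) = 0
T(p, c) = p (T(p, c) = ((0 - 5)*0)*p + p = (-5*0)*p + p = 0*p + p = 0 + p = p)
(y + 275)/(T(15, 16) + 471) = (-241 + 275)/(15 + 471) = 34/486 = 34*(1/486) = 17/243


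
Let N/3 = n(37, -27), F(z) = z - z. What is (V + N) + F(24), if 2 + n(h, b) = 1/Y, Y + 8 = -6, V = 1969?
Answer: 27479/14 ≈ 1962.8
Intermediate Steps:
F(z) = 0
Y = -14 (Y = -8 - 6 = -14)
n(h, b) = -29/14 (n(h, b) = -2 + 1/(-14) = -2 - 1/14 = -29/14)
N = -87/14 (N = 3*(-29/14) = -87/14 ≈ -6.2143)
(V + N) + F(24) = (1969 - 87/14) + 0 = 27479/14 + 0 = 27479/14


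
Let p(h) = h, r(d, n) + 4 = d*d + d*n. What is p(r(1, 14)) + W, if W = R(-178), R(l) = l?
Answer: -167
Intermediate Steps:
r(d, n) = -4 + d**2 + d*n (r(d, n) = -4 + (d*d + d*n) = -4 + (d**2 + d*n) = -4 + d**2 + d*n)
W = -178
p(r(1, 14)) + W = (-4 + 1**2 + 1*14) - 178 = (-4 + 1 + 14) - 178 = 11 - 178 = -167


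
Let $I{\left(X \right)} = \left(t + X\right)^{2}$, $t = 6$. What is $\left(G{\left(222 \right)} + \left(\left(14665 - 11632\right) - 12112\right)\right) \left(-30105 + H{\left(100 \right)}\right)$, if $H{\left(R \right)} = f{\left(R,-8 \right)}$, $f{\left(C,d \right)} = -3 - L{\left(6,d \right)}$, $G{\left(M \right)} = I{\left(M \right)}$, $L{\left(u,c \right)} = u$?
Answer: $-1292041170$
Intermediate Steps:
$I{\left(X \right)} = \left(6 + X\right)^{2}$
$G{\left(M \right)} = \left(6 + M\right)^{2}$
$f{\left(C,d \right)} = -9$ ($f{\left(C,d \right)} = -3 - 6 = -9$)
$H{\left(R \right)} = -9$
$\left(G{\left(222 \right)} + \left(\left(14665 - 11632\right) - 12112\right)\right) \left(-30105 + H{\left(100 \right)}\right) = \left(\left(6 + 222\right)^{2} + \left(\left(14665 - 11632\right) - 12112\right)\right) \left(-30105 - 9\right) = \left(228^{2} + \left(3033 - 12112\right)\right) \left(-30114\right) = \left(51984 - 9079\right) \left(-30114\right) = 42905 \left(-30114\right) = -1292041170$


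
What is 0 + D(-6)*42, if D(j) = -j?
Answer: 252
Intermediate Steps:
0 + D(-6)*42 = 0 - 1*(-6)*42 = 0 + 6*42 = 0 + 252 = 252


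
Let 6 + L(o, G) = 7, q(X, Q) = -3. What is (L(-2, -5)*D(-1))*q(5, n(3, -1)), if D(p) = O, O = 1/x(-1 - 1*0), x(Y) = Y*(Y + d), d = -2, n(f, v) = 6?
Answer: -1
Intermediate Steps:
L(o, G) = 1 (L(o, G) = -6 + 7 = 1)
x(Y) = Y*(-2 + Y) (x(Y) = Y*(Y - 2) = Y*(-2 + Y))
O = 1/3 (O = 1/((-1 - 1*0)*(-2 + (-1 - 1*0))) = 1/((-1 + 0)*(-2 + (-1 + 0))) = 1/(-(-2 - 1)) = 1/(-1*(-3)) = 1/3 ≈ 0.33333)
D(p) = 1/3
(L(-2, -5)*D(-1))*q(5, n(3, -1)) = (1*(1/3))*(-3) = (1/3)*(-3) = -1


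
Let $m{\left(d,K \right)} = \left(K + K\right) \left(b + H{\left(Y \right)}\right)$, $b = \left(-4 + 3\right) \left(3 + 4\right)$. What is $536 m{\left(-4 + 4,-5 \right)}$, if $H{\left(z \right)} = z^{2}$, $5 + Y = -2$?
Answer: $-225120$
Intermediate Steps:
$Y = -7$ ($Y = -5 - 2 = -7$)
$b = -7$ ($b = \left(-1\right) 7 = -7$)
$m{\left(d,K \right)} = 84 K$ ($m{\left(d,K \right)} = \left(K + K\right) \left(-7 + \left(-7\right)^{2}\right) = 2 K \left(-7 + 49\right) = 2 K 42 = 84 K$)
$536 m{\left(-4 + 4,-5 \right)} = 536 \cdot 84 \left(-5\right) = 536 \left(-420\right) = -225120$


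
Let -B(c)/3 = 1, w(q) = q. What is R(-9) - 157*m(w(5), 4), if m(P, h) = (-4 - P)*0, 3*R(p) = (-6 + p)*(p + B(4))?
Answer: 60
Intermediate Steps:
B(c) = -3 (B(c) = -3*1 = -3)
R(p) = (-6 + p)*(-3 + p)/3 (R(p) = ((-6 + p)*(p - 3))/3 = ((-6 + p)*(-3 + p))/3 = (-6 + p)*(-3 + p)/3)
m(P, h) = 0
R(-9) - 157*m(w(5), 4) = (6 - 3*(-9) + (1/3)*(-9)**2) - 157*0 = (6 + 27 + (1/3)*81) + 0 = (6 + 27 + 27) + 0 = 60 + 0 = 60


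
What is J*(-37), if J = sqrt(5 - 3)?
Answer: -37*sqrt(2) ≈ -52.326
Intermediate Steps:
J = sqrt(2) ≈ 1.4142
J*(-37) = sqrt(2)*(-37) = -37*sqrt(2)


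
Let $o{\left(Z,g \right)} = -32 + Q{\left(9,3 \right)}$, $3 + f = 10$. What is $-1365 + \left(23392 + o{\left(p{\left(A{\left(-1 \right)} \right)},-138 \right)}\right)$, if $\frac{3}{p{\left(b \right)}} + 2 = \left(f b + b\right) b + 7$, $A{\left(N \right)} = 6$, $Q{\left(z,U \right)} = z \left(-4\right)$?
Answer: $21959$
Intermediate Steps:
$f = 7$ ($f = -3 + 10 = 7$)
$Q{\left(z,U \right)} = - 4 z$
$p{\left(b \right)} = \frac{3}{5 + 8 b^{2}}$ ($p{\left(b \right)} = \frac{3}{-2 + \left(\left(7 b + b\right) b + 7\right)} = \frac{3}{-2 + \left(8 b b + 7\right)} = \frac{3}{-2 + \left(8 b^{2} + 7\right)} = \frac{3}{-2 + \left(7 + 8 b^{2}\right)} = \frac{3}{5 + 8 b^{2}}$)
$o{\left(Z,g \right)} = -68$ ($o{\left(Z,g \right)} = -32 - 36 = -68$)
$-1365 + \left(23392 + o{\left(p{\left(A{\left(-1 \right)} \right)},-138 \right)}\right) = -1365 + \left(23392 - 68\right) = -1365 + 23324 = 21959$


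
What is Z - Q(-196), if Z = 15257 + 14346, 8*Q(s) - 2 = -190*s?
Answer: 99791/4 ≈ 24948.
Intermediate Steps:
Q(s) = ¼ - 95*s/4 (Q(s) = ¼ + (-190*s)/8 = ¼ - 95*s/4)
Z = 29603
Z - Q(-196) = 29603 - (¼ - 95/4*(-196)) = 29603 - (¼ + 4655) = 29603 - 1*18621/4 = 29603 - 18621/4 = 99791/4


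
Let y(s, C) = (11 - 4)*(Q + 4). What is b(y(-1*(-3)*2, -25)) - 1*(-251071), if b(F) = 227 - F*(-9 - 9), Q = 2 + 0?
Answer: 252054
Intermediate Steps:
Q = 2
y(s, C) = 42 (y(s, C) = (11 - 4)*(2 + 4) = 7*6 = 42)
b(F) = 227 + 18*F (b(F) = 227 - F*(-18) = 227 - (-18)*F = 227 + 18*F)
b(y(-1*(-3)*2, -25)) - 1*(-251071) = (227 + 18*42) - 1*(-251071) = (227 + 756) + 251071 = 983 + 251071 = 252054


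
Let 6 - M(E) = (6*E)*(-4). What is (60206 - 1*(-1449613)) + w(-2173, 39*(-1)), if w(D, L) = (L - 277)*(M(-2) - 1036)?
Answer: 1850467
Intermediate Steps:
M(E) = 6 + 24*E (M(E) = 6 - 6*E*(-4) = 6 - (-24)*E = 6 + 24*E)
w(D, L) = 298606 - 1078*L (w(D, L) = (L - 277)*((6 + 24*(-2)) - 1036) = (-277 + L)*((6 - 48) - 1036) = (-277 + L)*(-42 - 1036) = (-277 + L)*(-1078) = 298606 - 1078*L)
(60206 - 1*(-1449613)) + w(-2173, 39*(-1)) = (60206 - 1*(-1449613)) + (298606 - 42042*(-1)) = (60206 + 1449613) + (298606 - 1078*(-39)) = 1509819 + (298606 + 42042) = 1509819 + 340648 = 1850467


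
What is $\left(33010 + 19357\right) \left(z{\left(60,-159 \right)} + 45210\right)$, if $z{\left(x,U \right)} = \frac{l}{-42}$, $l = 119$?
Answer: $\frac{14204182181}{6} \approx 2.3674 \cdot 10^{9}$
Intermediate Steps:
$z{\left(x,U \right)} = - \frac{17}{6}$ ($z{\left(x,U \right)} = \frac{119}{-42} = 119 \left(- \frac{1}{42}\right) = - \frac{17}{6}$)
$\left(33010 + 19357\right) \left(z{\left(60,-159 \right)} + 45210\right) = \left(33010 + 19357\right) \left(- \frac{17}{6} + 45210\right) = 52367 \cdot \frac{271243}{6} = \frac{14204182181}{6}$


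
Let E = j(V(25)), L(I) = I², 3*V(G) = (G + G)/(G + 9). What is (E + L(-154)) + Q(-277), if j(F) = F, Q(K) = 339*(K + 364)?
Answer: 2713684/51 ≈ 53210.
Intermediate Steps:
V(G) = 2*G/(3*(9 + G)) (V(G) = ((G + G)/(G + 9))/3 = ((2*G)/(9 + G))/3 = (2*G/(9 + G))/3 = 2*G/(3*(9 + G)))
Q(K) = 123396 + 339*K (Q(K) = 339*(364 + K) = 123396 + 339*K)
E = 25/51 (E = (⅔)*25/(9 + 25) = (⅔)*25/34 = (⅔)*25*(1/34) = 25/51 ≈ 0.49020)
(E + L(-154)) + Q(-277) = (25/51 + (-154)²) + (123396 + 339*(-277)) = (25/51 + 23716) + (123396 - 93903) = 1209541/51 + 29493 = 2713684/51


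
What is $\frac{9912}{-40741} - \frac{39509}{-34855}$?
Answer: $\frac{1264153409}{1420027555} \approx 0.89023$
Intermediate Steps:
$\frac{9912}{-40741} - \frac{39509}{-34855} = 9912 \left(- \frac{1}{40741}\right) - - \frac{39509}{34855} = - \frac{9912}{40741} + \frac{39509}{34855} = \frac{1264153409}{1420027555}$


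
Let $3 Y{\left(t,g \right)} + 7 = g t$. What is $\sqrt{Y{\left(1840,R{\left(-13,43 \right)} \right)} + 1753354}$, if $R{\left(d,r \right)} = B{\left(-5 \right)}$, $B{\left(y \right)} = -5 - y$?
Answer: $\frac{\sqrt{15780165}}{3} \approx 1324.1$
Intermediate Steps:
$R{\left(d,r \right)} = 0$ ($R{\left(d,r \right)} = -5 - -5 = -5 + 5 = 0$)
$Y{\left(t,g \right)} = - \frac{7}{3} + \frac{g t}{3}$
$\sqrt{Y{\left(1840,R{\left(-13,43 \right)} \right)} + 1753354} = \sqrt{\left(- \frac{7}{3} + \frac{1}{3} \cdot 0 \cdot 1840\right) + 1753354} = \sqrt{\left(- \frac{7}{3} + 0\right) + 1753354} = \sqrt{- \frac{7}{3} + 1753354} = \sqrt{\frac{5260055}{3}} = \frac{\sqrt{15780165}}{3}$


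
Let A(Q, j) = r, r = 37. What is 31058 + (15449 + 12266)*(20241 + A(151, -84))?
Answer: 562035828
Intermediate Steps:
A(Q, j) = 37
31058 + (15449 + 12266)*(20241 + A(151, -84)) = 31058 + (15449 + 12266)*(20241 + 37) = 31058 + 27715*20278 = 31058 + 562004770 = 562035828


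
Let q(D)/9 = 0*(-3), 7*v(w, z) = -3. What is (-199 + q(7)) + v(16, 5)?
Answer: -1396/7 ≈ -199.43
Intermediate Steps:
v(w, z) = -3/7 (v(w, z) = (⅐)*(-3) = -3/7)
q(D) = 0 (q(D) = 9*(0*(-3)) = 9*0 = 0)
(-199 + q(7)) + v(16, 5) = (-199 + 0) - 3/7 = -199 - 3/7 = -1396/7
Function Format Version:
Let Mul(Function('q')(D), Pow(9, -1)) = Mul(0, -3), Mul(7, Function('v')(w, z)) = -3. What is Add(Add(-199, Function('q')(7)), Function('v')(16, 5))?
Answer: Rational(-1396, 7) ≈ -199.43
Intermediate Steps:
Function('v')(w, z) = Rational(-3, 7) (Function('v')(w, z) = Mul(Rational(1, 7), -3) = Rational(-3, 7))
Function('q')(D) = 0 (Function('q')(D) = Mul(9, Mul(0, -3)) = Mul(9, 0) = 0)
Add(Add(-199, Function('q')(7)), Function('v')(16, 5)) = Add(Add(-199, 0), Rational(-3, 7)) = Add(-199, Rational(-3, 7)) = Rational(-1396, 7)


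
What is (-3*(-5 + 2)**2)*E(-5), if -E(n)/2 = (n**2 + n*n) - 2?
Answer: 2592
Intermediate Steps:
E(n) = 4 - 4*n**2 (E(n) = -2*((n**2 + n*n) - 2) = -2*((n**2 + n**2) - 2) = -2*(2*n**2 - 2) = -2*(-2 + 2*n**2) = 4 - 4*n**2)
(-3*(-5 + 2)**2)*E(-5) = (-3*(-5 + 2)**2)*(4 - 4*(-5)**2) = (-3*(-3)**2)*(4 - 4*25) = (-3*9)*(4 - 100) = -27*(-96) = 2592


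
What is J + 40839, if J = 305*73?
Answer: 63104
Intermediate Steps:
J = 22265
J + 40839 = 22265 + 40839 = 63104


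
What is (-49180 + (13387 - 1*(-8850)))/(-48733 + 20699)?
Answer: 26943/28034 ≈ 0.96108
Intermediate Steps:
(-49180 + (13387 - 1*(-8850)))/(-48733 + 20699) = (-49180 + (13387 + 8850))/(-28034) = (-49180 + 22237)*(-1/28034) = -26943*(-1/28034) = 26943/28034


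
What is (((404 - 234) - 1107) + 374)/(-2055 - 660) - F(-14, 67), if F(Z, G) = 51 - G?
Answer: 44003/2715 ≈ 16.207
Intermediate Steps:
(((404 - 234) - 1107) + 374)/(-2055 - 660) - F(-14, 67) = (((404 - 234) - 1107) + 374)/(-2055 - 660) - (51 - 1*67) = ((170 - 1107) + 374)/(-2715) - (51 - 67) = (-937 + 374)*(-1/2715) - 1*(-16) = -563*(-1/2715) + 16 = 563/2715 + 16 = 44003/2715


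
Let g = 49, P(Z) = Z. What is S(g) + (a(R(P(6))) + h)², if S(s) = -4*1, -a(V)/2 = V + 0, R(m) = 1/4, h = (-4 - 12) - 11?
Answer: 3009/4 ≈ 752.25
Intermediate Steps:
h = -27 (h = -16 - 11 = -27)
R(m) = ¼
a(V) = -2*V (a(V) = -2*(V + 0) = -2*V)
S(s) = -4
S(g) + (a(R(P(6))) + h)² = -4 + (-2*¼ - 27)² = -4 + (-½ - 27)² = -4 + (-55/2)² = -4 + 3025/4 = 3009/4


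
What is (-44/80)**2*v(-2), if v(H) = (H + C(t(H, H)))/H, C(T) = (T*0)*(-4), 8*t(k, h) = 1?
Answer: 121/400 ≈ 0.30250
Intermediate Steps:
t(k, h) = 1/8 (t(k, h) = (1/8)*1 = 1/8)
C(T) = 0 (C(T) = 0*(-4) = 0)
v(H) = 1 (v(H) = (H + 0)/H = H/H = 1)
(-44/80)**2*v(-2) = (-44/80)**2*1 = (-44*1/80)**2*1 = (-11/20)**2*1 = (121/400)*1 = 121/400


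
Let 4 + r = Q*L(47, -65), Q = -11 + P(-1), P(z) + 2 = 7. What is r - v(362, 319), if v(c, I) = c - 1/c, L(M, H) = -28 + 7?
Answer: -86879/362 ≈ -240.00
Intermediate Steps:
P(z) = 5 (P(z) = -2 + 7 = 5)
L(M, H) = -21
Q = -6 (Q = -11 + 5 = -6)
r = 122 (r = -4 - 6*(-21) = -4 + 126 = 122)
r - v(362, 319) = 122 - (362 - 1/362) = 122 - 1*131043/362 = 122 - 131043/362 = -86879/362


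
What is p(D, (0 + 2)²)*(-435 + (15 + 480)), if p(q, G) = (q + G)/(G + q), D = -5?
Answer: 60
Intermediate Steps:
p(q, G) = 1 (p(q, G) = (G + q)/(G + q) = 1)
p(D, (0 + 2)²)*(-435 + (15 + 480)) = 1*(-435 + (15 + 480)) = 1*(-435 + 495) = 1*60 = 60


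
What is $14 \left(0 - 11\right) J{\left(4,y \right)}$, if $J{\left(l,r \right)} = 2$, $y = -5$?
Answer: $-308$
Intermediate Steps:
$14 \left(0 - 11\right) J{\left(4,y \right)} = 14 \left(0 - 11\right) 2 = 14 \left(-11\right) 2 = \left(-154\right) 2 = -308$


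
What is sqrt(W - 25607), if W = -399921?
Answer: 2*I*sqrt(106382) ≈ 652.33*I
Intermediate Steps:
sqrt(W - 25607) = sqrt(-399921 - 25607) = sqrt(-425528) = 2*I*sqrt(106382)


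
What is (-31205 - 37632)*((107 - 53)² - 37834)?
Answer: 2403650366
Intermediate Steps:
(-31205 - 37632)*((107 - 53)² - 37834) = -68837*(54² - 37834) = -68837*(2916 - 37834) = -68837*(-34918) = 2403650366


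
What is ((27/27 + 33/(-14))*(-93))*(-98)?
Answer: -12369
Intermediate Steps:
((27/27 + 33/(-14))*(-93))*(-98) = ((27*(1/27) + 33*(-1/14))*(-93))*(-98) = ((1 - 33/14)*(-93))*(-98) = -19/14*(-93)*(-98) = (1767/14)*(-98) = -12369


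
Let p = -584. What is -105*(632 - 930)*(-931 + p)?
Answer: -47404350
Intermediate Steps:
-105*(632 - 930)*(-931 + p) = -105*(632 - 930)*(-931 - 584) = -(-31290)*(-1515) = -105*451470 = -47404350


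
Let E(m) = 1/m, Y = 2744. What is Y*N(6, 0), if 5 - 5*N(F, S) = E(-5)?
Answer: 71344/25 ≈ 2853.8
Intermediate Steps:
E(m) = 1/m
N(F, S) = 26/25 (N(F, S) = 1 - 1/5/(-5) = 1 - 1/5*(-1/5) = 1 + 1/25 = 26/25)
Y*N(6, 0) = 2744*(26/25) = 71344/25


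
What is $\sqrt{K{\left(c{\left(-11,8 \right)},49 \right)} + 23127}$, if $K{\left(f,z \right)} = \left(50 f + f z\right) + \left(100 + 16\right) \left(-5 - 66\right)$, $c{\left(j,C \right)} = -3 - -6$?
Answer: $2 \sqrt{3797} \approx 123.24$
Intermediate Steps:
$c{\left(j,C \right)} = 3$ ($c{\left(j,C \right)} = -3 + 6 = 3$)
$K{\left(f,z \right)} = -8236 + 50 f + f z$ ($K{\left(f,z \right)} = \left(50 f + f z\right) + 116 \left(-71\right) = \left(50 f + f z\right) - 8236 = -8236 + 50 f + f z$)
$\sqrt{K{\left(c{\left(-11,8 \right)},49 \right)} + 23127} = \sqrt{\left(-8236 + 50 \cdot 3 + 3 \cdot 49\right) + 23127} = \sqrt{\left(-8236 + 150 + 147\right) + 23127} = \sqrt{-7939 + 23127} = \sqrt{15188} = 2 \sqrt{3797}$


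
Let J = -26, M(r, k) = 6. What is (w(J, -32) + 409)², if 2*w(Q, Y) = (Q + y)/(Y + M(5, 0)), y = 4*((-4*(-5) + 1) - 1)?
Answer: 112508449/676 ≈ 1.6643e+5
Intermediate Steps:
y = 80 (y = 4*((20 + 1) - 1) = 4*(21 - 1) = 4*20 = 80)
w(Q, Y) = (80 + Q)/(2*(6 + Y)) (w(Q, Y) = ((Q + 80)/(Y + 6))/2 = ((80 + Q)/(6 + Y))/2 = (80 + Q)/(2*(6 + Y)))
(w(J, -32) + 409)² = ((80 - 26)/(2*(6 - 32)) + 409)² = ((½)*54/(-26) + 409)² = ((½)*(-1/26)*54 + 409)² = (-27/26 + 409)² = (10607/26)² = 112508449/676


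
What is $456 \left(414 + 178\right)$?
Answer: $269952$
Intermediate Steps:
$456 \left(414 + 178\right) = 456 \cdot 592 = 269952$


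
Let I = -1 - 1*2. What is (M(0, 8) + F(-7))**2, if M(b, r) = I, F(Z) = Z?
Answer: 100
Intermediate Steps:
I = -3 (I = -1 - 2 = -3)
M(b, r) = -3
(M(0, 8) + F(-7))**2 = (-3 - 7)**2 = (-10)**2 = 100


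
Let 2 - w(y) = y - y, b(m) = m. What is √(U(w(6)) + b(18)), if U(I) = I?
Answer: 2*√5 ≈ 4.4721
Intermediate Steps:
w(y) = 2 (w(y) = 2 - (y - y) = 2 - 1*0 = 2 + 0 = 2)
√(U(w(6)) + b(18)) = √(2 + 18) = √20 = 2*√5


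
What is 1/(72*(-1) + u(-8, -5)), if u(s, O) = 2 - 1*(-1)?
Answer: -1/69 ≈ -0.014493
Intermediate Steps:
u(s, O) = 3 (u(s, O) = 2 + 1 = 3)
1/(72*(-1) + u(-8, -5)) = 1/(72*(-1) + 3) = 1/(-72 + 3) = 1/(-69) = -1/69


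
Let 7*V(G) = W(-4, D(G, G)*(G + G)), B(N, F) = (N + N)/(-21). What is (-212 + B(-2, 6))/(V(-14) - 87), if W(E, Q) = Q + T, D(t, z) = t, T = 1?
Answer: 556/81 ≈ 6.8642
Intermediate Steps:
B(N, F) = -2*N/21 (B(N, F) = (2*N)*(-1/21) = -2*N/21)
W(E, Q) = 1 + Q (W(E, Q) = Q + 1 = 1 + Q)
V(G) = 1/7 + 2*G**2/7 (V(G) = (1 + G*(G + G))/7 = (1 + G*(2*G))/7 = (1 + 2*G**2)/7 = 1/7 + 2*G**2/7)
(-212 + B(-2, 6))/(V(-14) - 87) = (-212 - 2/21*(-2))/((1/7 + (2/7)*(-14)**2) - 87) = (-212 + 4/21)/((1/7 + (2/7)*196) - 87) = -4448/(21*((1/7 + 56) - 87)) = -4448/(21*(393/7 - 87)) = -4448/(21*(-216/7)) = -4448/21*(-7/216) = 556/81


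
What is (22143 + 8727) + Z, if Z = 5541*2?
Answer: 41952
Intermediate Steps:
Z = 11082
(22143 + 8727) + Z = (22143 + 8727) + 11082 = 30870 + 11082 = 41952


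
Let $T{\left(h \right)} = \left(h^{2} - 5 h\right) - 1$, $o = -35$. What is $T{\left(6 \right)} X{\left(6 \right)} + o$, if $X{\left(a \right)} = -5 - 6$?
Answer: $-90$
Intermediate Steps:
$X{\left(a \right)} = -11$ ($X{\left(a \right)} = -5 - 6 = -11$)
$T{\left(h \right)} = -1 + h^{2} - 5 h$
$T{\left(6 \right)} X{\left(6 \right)} + o = \left(-1 + 6^{2} - 30\right) \left(-11\right) - 35 = \left(-1 + 36 - 30\right) \left(-11\right) - 35 = 5 \left(-11\right) - 35 = -55 - 35 = -90$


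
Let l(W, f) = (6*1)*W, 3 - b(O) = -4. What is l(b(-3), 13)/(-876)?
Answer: -7/146 ≈ -0.047945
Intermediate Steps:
b(O) = 7 (b(O) = 3 - 1*(-4) = 3 + 4 = 7)
l(W, f) = 6*W
l(b(-3), 13)/(-876) = (6*7)/(-876) = 42*(-1/876) = -7/146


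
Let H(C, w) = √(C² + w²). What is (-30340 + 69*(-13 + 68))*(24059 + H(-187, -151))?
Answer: -638646155 - 26545*√57770 ≈ -6.4503e+8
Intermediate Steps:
(-30340 + 69*(-13 + 68))*(24059 + H(-187, -151)) = (-30340 + 69*(-13 + 68))*(24059 + √((-187)² + (-151)²)) = (-30340 + 69*55)*(24059 + √(34969 + 22801)) = (-30340 + 3795)*(24059 + √57770) = -26545*(24059 + √57770) = -638646155 - 26545*√57770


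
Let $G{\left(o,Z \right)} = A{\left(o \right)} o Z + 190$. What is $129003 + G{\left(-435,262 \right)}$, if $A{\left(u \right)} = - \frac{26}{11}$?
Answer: $\frac{4384343}{11} \approx 3.9858 \cdot 10^{5}$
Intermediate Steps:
$A{\left(u \right)} = - \frac{26}{11}$ ($A{\left(u \right)} = \left(-26\right) \frac{1}{11} = - \frac{26}{11}$)
$G{\left(o,Z \right)} = 190 - \frac{26 Z o}{11}$ ($G{\left(o,Z \right)} = - \frac{26 o}{11} Z + 190 = - \frac{26 Z o}{11} + 190 = 190 - \frac{26 Z o}{11}$)
$129003 + G{\left(-435,262 \right)} = 129003 - \left(-190 + \frac{6812}{11} \left(-435\right)\right) = 129003 + \left(190 + \frac{2963220}{11}\right) = 129003 + \frac{2965310}{11} = \frac{4384343}{11}$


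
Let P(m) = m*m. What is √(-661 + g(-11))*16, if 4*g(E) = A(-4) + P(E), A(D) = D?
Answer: 152*I*√7 ≈ 402.15*I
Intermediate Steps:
P(m) = m²
g(E) = -1 + E²/4 (g(E) = (-4 + E²)/4 = -1 + E²/4)
√(-661 + g(-11))*16 = √(-661 + (-1 + (¼)*(-11)²))*16 = √(-661 + (-1 + (¼)*121))*16 = √(-661 + (-1 + 121/4))*16 = √(-661 + 117/4)*16 = √(-2527/4)*16 = (19*I*√7/2)*16 = 152*I*√7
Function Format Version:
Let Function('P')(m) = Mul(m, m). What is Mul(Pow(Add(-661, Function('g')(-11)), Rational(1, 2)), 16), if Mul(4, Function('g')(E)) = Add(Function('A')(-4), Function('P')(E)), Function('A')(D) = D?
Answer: Mul(152, I, Pow(7, Rational(1, 2))) ≈ Mul(402.15, I)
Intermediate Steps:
Function('P')(m) = Pow(m, 2)
Function('g')(E) = Add(-1, Mul(Rational(1, 4), Pow(E, 2))) (Function('g')(E) = Mul(Rational(1, 4), Add(-4, Pow(E, 2))) = Add(-1, Mul(Rational(1, 4), Pow(E, 2))))
Mul(Pow(Add(-661, Function('g')(-11)), Rational(1, 2)), 16) = Mul(Pow(Add(-661, Add(-1, Mul(Rational(1, 4), Pow(-11, 2)))), Rational(1, 2)), 16) = Mul(Pow(Add(-661, Add(-1, Mul(Rational(1, 4), 121))), Rational(1, 2)), 16) = Mul(Pow(Add(-661, Add(-1, Rational(121, 4))), Rational(1, 2)), 16) = Mul(Pow(Add(-661, Rational(117, 4)), Rational(1, 2)), 16) = Mul(Pow(Rational(-2527, 4), Rational(1, 2)), 16) = Mul(Mul(Rational(19, 2), I, Pow(7, Rational(1, 2))), 16) = Mul(152, I, Pow(7, Rational(1, 2)))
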